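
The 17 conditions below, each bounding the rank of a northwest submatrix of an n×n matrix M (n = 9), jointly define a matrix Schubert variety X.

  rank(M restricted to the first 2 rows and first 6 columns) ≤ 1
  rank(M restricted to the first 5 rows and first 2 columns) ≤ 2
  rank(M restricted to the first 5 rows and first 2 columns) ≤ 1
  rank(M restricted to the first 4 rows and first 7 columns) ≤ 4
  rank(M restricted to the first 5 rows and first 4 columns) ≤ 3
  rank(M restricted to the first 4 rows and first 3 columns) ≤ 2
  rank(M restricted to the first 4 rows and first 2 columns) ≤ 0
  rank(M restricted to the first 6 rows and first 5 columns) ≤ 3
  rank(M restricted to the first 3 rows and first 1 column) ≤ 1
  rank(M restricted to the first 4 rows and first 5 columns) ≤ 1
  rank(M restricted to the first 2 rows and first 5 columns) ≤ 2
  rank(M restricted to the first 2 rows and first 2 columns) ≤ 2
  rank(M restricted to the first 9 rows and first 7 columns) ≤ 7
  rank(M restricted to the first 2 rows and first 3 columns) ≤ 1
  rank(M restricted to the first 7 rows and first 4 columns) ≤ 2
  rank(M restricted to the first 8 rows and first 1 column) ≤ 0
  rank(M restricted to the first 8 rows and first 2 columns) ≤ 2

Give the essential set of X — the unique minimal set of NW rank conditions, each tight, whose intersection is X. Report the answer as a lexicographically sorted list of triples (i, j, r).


The tightest implied rank at each (i,j), from the 17 conditions:

  row 1: 0 | 0 | 1 | 1 | 1 | 1 | 1 | 1 | 1
  row 2: 0 | 0 | 1 | 1 | 1 | 1 | 2 | 2 | 2
  row 3: 0 | 0 | 1 | 1 | 1 | 2 | 3 | 3 | 3
  row 4: 0 | 0 | 1 | 1 | 1 | 2 | 3 | 4 | 4
  row 5: 0 | 1 | 2 | 2 | 2 | 3 | 4 | 5 | 5
  row 6: 0 | 1 | 2 | 2 | 3 | 4 | 5 | 6 | 6
  row 7: 0 | 1 | 2 | 2 | 3 | 4 | 5 | 6 | 7
  row 8: 0 | 1 | 2 | 3 | 4 | 5 | 6 | 7 | 8
  row 9: 1 | 2 | 3 | 4 | 5 | 6 | 7 | 8 | 9

so w = (3, 7, 6, 8, 2, 5, 9, 4, 1).

|D(w)|=21, |Ess(w)|=5:

[(2, 6, 1), (4, 2, 0), (4, 5, 1), (7, 4, 2), (8, 1, 0)]


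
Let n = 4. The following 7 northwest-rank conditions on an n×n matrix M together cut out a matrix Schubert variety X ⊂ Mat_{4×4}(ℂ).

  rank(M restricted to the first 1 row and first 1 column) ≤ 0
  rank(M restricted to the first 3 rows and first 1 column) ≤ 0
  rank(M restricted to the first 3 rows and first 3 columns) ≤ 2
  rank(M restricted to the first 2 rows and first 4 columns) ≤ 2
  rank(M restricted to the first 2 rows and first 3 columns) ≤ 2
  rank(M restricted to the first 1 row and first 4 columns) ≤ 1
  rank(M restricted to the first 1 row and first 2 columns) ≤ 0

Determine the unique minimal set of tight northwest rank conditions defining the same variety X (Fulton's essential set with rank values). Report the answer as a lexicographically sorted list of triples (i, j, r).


Recovering R(i,j) via the rank-extension bound from the 7 conditions:

  row 1: 0  0  1  1
  row 2: 0  1  2  2
  row 3: 0  1  2  3
  row 4: 1  2  3  4

reading off 1-entries of Δ²R: w = (3, 2, 4, 1).

ℓ(w)=4; the 2 essential cells (i,j,r):

[(1, 2, 0), (3, 1, 0)]


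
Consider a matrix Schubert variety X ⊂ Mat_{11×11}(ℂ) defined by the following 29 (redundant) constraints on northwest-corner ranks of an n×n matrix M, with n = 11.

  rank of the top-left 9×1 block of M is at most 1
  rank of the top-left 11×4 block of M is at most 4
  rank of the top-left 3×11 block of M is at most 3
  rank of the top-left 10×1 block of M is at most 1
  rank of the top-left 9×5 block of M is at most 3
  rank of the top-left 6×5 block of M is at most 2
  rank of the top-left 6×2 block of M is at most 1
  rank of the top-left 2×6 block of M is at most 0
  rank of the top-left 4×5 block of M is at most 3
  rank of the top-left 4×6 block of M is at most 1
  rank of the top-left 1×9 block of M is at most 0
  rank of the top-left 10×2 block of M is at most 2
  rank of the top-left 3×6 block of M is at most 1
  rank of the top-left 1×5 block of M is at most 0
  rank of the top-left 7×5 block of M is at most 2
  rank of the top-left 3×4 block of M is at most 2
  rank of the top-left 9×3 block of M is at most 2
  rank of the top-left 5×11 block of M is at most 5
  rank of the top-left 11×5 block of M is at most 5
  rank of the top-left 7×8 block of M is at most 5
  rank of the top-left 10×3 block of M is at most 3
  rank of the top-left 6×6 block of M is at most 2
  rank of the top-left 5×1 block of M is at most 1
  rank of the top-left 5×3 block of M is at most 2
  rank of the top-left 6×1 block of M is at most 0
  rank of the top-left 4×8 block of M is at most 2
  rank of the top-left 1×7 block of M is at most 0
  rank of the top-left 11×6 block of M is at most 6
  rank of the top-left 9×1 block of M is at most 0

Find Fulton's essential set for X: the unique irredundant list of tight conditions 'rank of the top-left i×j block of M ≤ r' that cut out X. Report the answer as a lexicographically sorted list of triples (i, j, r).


Reconstructing r_w from the 29 given conditions:

  R[1]: 0  0  0  0  0  0  0  0  0  1  1
  R[2]: 0  0  0  0  0  0  1  1  1  2  2
  R[3]: 0  1  1  1  1  1  2  2  2  3  3
  R[4]: 0  1  1  1  1  1  2  2  3  4  4
  R[5]: 0  1  2  2  2  2  3  3  4  5  5
  R[6]: 0  1  2  2  2  2  3  4  5  6  6
  R[7]: 0  1  2  2  2  3  4  5  6  7  7
  R[8]: 0  1  2  3  3  4  5  6  7  8  8
  R[9]: 0  1  2  3  3  4  5  6  7  8  9
  R[10]: 1  2  3  4  4  5  6  7  8  9  10
  R[11]: 1  2  3  4  5  6  7  8  9  10  11

the unique w with this rank table is (10, 7, 2, 9, 3, 8, 6, 4, 11, 1, 5).

Rothe diagram D(w) (33 cells), 8 SE-corners (essential conditions):

[(1, 9, 0), (2, 6, 0), (4, 6, 1), (4, 8, 2), (6, 6, 2), (7, 5, 2), (9, 1, 0), (9, 5, 3)]


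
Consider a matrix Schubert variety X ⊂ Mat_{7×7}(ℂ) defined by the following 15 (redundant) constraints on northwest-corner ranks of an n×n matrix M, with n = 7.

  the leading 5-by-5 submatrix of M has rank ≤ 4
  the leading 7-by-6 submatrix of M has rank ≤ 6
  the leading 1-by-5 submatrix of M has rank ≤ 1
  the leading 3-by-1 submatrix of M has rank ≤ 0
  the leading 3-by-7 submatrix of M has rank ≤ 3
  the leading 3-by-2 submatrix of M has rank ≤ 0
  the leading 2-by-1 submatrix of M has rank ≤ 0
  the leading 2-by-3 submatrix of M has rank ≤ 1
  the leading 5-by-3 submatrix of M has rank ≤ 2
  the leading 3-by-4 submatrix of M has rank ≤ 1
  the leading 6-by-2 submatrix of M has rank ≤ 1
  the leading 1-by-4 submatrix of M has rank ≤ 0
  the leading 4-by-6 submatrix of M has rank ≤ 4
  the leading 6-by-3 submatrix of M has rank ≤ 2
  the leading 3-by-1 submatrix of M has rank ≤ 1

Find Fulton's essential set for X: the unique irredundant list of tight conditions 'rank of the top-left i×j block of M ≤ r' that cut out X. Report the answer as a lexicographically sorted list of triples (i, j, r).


Rank table r_w(7×7) implied by the 15 constraints:

  0 | 0 | 0 | 0 | 1 | 1 | 1
  0 | 0 | 1 | 1 | 2 | 2 | 2
  0 | 0 | 1 | 1 | 2 | 3 | 3
  1 | 1 | 2 | 2 | 3 | 4 | 4
  1 | 1 | 2 | 3 | 4 | 5 | 5
  1 | 1 | 2 | 3 | 4 | 5 | 6
  1 | 2 | 3 | 4 | 5 | 6 | 7

so w = (5, 3, 6, 1, 4, 7, 2).

4 SE-corners of the 11-cell Rothe diagram give Ess(w):

[(1, 4, 0), (3, 2, 0), (3, 4, 1), (6, 2, 1)]


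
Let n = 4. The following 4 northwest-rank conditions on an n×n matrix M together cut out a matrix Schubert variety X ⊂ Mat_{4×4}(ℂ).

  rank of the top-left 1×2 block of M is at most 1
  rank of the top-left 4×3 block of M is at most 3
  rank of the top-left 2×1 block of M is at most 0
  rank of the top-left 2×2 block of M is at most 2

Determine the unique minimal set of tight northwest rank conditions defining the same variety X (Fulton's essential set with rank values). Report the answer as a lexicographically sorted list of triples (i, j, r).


Reconstructing r_w from the 4 given conditions:

  0  1  1  1
  0  1  2  2
  1  2  3  3
  1  2  3  4

the unique w with this rank table is (2, 3, 1, 4).

Rothe diagram D(w) (2 cells), 1 SE-corner (essential condition):

[(2, 1, 0)]


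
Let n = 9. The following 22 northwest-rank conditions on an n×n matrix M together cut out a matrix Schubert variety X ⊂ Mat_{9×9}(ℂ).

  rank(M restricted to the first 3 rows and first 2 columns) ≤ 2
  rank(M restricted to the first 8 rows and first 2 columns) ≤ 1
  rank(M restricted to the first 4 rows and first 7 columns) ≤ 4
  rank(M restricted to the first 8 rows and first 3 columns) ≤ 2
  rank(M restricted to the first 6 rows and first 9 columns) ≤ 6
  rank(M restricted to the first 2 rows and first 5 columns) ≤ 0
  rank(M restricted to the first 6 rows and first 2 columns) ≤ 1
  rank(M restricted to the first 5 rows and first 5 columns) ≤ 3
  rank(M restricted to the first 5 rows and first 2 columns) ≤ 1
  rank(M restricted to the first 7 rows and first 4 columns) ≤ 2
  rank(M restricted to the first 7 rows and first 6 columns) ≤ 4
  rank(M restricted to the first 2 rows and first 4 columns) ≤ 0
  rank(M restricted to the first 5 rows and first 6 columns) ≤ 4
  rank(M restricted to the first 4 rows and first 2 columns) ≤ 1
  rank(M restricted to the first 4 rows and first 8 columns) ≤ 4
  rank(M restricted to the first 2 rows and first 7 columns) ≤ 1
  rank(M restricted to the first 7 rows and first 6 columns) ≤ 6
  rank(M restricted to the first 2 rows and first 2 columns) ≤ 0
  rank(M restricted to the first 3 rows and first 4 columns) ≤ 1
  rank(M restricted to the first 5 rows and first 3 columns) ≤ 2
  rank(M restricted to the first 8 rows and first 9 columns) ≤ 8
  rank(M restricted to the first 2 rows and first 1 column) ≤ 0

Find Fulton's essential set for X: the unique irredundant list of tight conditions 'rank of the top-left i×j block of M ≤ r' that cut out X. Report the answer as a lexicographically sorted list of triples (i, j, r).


Propagating the 22 rank bounds to every northwest block:

  R[1]: 0 | 0 | 0 | 0 | 0 | 1 | 1 | 1 | 1
  R[2]: 0 | 0 | 0 | 0 | 0 | 1 | 1 | 2 | 2
  R[3]: 1 | 1 | 1 | 1 | 1 | 2 | 2 | 3 | 3
  R[4]: 1 | 1 | 2 | 2 | 2 | 3 | 3 | 4 | 4
  R[5]: 1 | 1 | 2 | 2 | 3 | 4 | 4 | 5 | 5
  R[6]: 1 | 1 | 2 | 2 | 3 | 4 | 5 | 6 | 6
  R[7]: 1 | 1 | 2 | 2 | 3 | 4 | 5 | 6 | 7
  R[8]: 1 | 1 | 2 | 3 | 4 | 5 | 6 | 7 | 8
  R[9]: 1 | 2 | 3 | 4 | 5 | 6 | 7 | 8 | 9

hence w(1..9) = (6, 8, 1, 3, 5, 7, 9, 4, 2).

ℓ(w)=19; the 4 essential cells (i,j,r):

[(2, 5, 0), (2, 7, 1), (7, 4, 2), (8, 2, 1)]


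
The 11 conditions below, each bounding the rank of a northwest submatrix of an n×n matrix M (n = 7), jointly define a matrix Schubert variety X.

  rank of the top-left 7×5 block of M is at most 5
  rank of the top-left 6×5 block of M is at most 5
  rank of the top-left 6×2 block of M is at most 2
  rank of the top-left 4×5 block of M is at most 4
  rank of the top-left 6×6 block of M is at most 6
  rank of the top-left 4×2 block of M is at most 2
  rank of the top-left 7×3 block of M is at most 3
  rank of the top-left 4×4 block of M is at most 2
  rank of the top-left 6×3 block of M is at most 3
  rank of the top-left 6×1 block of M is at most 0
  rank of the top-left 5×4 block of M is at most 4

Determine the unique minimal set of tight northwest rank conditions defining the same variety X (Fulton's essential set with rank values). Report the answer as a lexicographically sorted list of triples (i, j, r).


Recovering R(i,j) via the rank-extension bound from the 11 conditions:

  R[1]: 0 1 1 1 1 1 1
  R[2]: 0 1 2 2 2 2 2
  R[3]: 0 1 2 2 3 3 3
  R[4]: 0 1 2 2 3 4 4
  R[5]: 0 1 2 3 4 5 5
  R[6]: 0 1 2 3 4 5 6
  R[7]: 1 2 3 4 5 6 7

so w = (2, 3, 5, 6, 4, 7, 1).

D(w) has 8 cells with 2 SE-corners; essential set:

[(4, 4, 2), (6, 1, 0)]


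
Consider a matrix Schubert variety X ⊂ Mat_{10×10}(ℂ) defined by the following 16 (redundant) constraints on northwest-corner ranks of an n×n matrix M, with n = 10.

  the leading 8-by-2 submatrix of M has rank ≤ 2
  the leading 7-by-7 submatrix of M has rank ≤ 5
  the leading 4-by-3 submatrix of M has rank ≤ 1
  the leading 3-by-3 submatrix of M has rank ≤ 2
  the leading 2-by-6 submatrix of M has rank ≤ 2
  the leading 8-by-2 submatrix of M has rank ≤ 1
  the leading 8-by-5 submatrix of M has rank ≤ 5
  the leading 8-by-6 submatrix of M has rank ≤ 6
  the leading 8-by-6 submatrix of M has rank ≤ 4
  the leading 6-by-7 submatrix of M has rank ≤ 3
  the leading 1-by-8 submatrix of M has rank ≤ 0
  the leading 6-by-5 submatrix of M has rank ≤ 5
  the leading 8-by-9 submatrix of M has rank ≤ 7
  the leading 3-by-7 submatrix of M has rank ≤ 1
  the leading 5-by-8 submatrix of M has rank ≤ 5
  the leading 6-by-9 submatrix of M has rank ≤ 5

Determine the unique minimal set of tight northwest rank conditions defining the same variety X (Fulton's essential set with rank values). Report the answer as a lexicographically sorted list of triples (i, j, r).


Reconstructing r_w from the 16 given conditions:

  R[1]: 0, 0, 0, 0, 0, 0, 0, 0, 1, 1
  R[2]: 1, 1, 1, 1, 1, 1, 1, 1, 2, 2
  R[3]: 1, 1, 1, 1, 1, 1, 1, 2, 3, 3
  R[4]: 1, 1, 1, 2, 2, 2, 2, 3, 4, 4
  R[5]: 1, 1, 2, 3, 3, 3, 3, 4, 5, 5
  R[6]: 1, 1, 2, 3, 3, 3, 3, 4, 5, 6
  R[7]: 1, 1, 2, 3, 4, 4, 4, 5, 6, 7
  R[8]: 1, 1, 2, 3, 4, 4, 5, 6, 7, 8
  R[9]: 1, 2, 3, 4, 5, 5, 6, 7, 8, 9
  R[10]: 1, 2, 3, 4, 5, 6, 7, 8, 9, 10

hence w(1..10) = (9, 1, 8, 4, 3, 10, 5, 7, 2, 6).

Fulton essential set (6 of the 24 Rothe cells):

[(1, 8, 0), (3, 7, 1), (4, 3, 1), (6, 7, 3), (8, 2, 1), (8, 6, 4)]


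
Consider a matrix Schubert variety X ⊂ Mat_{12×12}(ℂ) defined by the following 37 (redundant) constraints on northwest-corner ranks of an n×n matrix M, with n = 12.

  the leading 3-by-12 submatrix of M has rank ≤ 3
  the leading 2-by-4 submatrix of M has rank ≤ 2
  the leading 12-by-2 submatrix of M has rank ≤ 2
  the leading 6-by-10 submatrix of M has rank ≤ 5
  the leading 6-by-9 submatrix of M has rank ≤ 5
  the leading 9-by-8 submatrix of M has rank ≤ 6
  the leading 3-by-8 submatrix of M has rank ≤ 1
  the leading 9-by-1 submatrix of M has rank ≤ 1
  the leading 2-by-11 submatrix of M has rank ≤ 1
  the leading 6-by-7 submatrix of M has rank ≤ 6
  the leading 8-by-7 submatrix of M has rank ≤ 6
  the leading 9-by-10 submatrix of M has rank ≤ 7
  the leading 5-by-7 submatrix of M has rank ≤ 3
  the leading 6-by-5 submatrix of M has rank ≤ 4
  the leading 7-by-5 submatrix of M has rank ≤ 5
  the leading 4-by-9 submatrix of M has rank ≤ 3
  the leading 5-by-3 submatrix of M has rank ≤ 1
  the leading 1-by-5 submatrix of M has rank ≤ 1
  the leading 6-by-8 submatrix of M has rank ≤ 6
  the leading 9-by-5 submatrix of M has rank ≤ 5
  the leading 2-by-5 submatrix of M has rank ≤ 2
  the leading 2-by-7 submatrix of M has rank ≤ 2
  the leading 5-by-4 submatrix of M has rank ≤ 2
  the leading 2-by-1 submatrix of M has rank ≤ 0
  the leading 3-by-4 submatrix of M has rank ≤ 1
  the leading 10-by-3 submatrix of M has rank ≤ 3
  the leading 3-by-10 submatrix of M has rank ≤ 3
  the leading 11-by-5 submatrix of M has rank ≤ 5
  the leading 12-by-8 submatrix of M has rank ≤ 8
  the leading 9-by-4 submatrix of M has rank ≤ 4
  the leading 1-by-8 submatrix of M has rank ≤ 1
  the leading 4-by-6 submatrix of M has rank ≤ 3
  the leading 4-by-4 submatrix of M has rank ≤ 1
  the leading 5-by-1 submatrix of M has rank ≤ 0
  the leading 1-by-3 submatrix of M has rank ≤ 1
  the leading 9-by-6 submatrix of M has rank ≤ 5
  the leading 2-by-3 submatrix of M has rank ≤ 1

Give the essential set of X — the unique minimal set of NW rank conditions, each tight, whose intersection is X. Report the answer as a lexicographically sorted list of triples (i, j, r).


Rank table r_w(12×12) implied by the 37 constraints:

  i=1: 0  1  1  1  1  1  1  1  1  1  1  1
  i=2: 0  1  1  1  1  1  1  1  1  1  1  2
  i=3: 0  1  1  1  1  1  1  1  2  2  2  3
  i=4: 0  1  1  1  2  2  2  2  3  3  3  4
  i=5: 0  1  1  2  3  3  3  3  4  4  4  5
  i=6: 1  2  2  3  4  4  4  4  5  5  5  6
  i=7: 1  2  3  4  5  5  5  5  6  6  6  7
  i=8: 1  2  3  4  5  5  6  6  7  7  7  8
  i=9: 1  2  3  4  5  5  6  6  7  7  8  9
  i=10: 1  2  3  4  5  6  7  7  8  8  9  10
  i=11: 1  2  3  4  5  6  7  8  9  9  10  11
  i=12: 1  2  3  4  5  6  7  8  9  10  11  12

reading off 1-entries of Δ²R: w = (2, 12, 9, 5, 4, 1, 3, 7, 11, 6, 8, 10).

Rothe diagram D(w) (27 cells), 8 SE-corners (essential conditions):

[(2, 11, 1), (3, 8, 1), (4, 4, 1), (5, 1, 0), (5, 3, 1), (9, 6, 5), (9, 8, 6), (9, 10, 7)]


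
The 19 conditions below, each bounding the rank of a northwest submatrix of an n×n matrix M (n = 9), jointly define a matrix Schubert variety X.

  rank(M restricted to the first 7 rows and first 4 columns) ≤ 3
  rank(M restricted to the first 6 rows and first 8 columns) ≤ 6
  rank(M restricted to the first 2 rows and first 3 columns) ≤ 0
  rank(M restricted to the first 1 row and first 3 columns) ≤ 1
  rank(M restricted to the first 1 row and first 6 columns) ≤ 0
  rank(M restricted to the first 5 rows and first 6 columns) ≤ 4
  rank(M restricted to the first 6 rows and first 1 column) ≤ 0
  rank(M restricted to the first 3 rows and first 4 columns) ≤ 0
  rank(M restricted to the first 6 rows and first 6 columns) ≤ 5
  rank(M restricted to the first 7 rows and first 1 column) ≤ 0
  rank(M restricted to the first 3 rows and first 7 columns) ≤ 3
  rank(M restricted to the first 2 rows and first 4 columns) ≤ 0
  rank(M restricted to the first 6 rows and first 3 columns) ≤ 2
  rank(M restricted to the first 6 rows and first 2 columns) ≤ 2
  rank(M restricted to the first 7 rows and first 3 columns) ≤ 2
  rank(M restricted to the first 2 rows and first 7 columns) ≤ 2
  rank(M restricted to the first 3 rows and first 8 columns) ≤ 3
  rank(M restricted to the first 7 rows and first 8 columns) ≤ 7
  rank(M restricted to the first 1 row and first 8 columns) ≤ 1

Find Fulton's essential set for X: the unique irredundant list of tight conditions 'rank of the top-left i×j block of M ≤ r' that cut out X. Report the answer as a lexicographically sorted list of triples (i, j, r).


Reconstructing r_w from the 19 given conditions:

  R[1]: 0, 0, 0, 0, 0, 0, 1, 1, 1
  R[2]: 0, 0, 0, 0, 1, 1, 2, 2, 2
  R[3]: 0, 0, 0, 0, 1, 2, 3, 3, 3
  R[4]: 0, 1, 1, 1, 2, 3, 4, 4, 4
  R[5]: 0, 1, 2, 2, 3, 4, 5, 5, 5
  R[6]: 0, 1, 2, 3, 4, 5, 6, 6, 6
  R[7]: 0, 1, 2, 3, 4, 5, 6, 7, 7
  R[8]: 1, 2, 3, 4, 5, 6, 7, 8, 8
  R[9]: 1, 2, 3, 4, 5, 6, 7, 8, 9

giving w = (7, 5, 6, 2, 3, 4, 8, 1, 9) via Δ²R.

3 SE-corners of the 18-cell Rothe diagram give Ess(w):

[(1, 6, 0), (3, 4, 0), (7, 1, 0)]


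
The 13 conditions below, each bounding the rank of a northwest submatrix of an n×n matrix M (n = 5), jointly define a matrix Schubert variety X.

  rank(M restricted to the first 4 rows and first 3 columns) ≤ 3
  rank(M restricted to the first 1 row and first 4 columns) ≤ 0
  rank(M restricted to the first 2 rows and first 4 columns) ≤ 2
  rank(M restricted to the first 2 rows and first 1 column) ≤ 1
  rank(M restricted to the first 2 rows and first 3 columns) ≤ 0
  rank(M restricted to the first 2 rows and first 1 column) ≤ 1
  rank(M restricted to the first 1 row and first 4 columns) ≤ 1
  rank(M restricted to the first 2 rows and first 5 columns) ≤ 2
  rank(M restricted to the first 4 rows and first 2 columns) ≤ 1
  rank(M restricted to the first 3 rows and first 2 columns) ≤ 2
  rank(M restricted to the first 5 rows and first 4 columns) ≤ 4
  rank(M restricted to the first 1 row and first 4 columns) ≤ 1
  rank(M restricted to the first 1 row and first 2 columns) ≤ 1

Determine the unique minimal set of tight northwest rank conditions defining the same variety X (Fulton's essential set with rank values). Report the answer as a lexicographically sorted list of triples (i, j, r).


Recovering R(i,j) via the rank-extension bound from the 13 conditions:

  i=1: 0  0  0  0  1
  i=2: 0  0  0  1  2
  i=3: 1  1  1  2  3
  i=4: 1  1  2  3  4
  i=5: 1  2  3  4  5

the unique w with this rank table is (5, 4, 1, 3, 2).

ℓ(w)=8; the 3 essential cells (i,j,r):

[(1, 4, 0), (2, 3, 0), (4, 2, 1)]


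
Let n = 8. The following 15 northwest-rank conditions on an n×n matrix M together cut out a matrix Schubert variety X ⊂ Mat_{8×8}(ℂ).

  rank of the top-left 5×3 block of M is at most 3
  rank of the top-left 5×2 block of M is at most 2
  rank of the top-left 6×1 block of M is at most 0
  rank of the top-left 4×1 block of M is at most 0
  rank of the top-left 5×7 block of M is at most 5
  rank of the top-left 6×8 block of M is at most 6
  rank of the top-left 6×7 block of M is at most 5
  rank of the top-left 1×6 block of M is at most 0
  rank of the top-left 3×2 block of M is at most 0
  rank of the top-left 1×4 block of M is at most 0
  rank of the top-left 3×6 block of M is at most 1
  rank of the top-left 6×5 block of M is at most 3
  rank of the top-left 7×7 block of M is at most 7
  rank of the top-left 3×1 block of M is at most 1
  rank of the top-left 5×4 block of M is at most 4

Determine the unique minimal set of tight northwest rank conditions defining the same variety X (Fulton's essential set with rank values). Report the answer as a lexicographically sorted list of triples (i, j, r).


The tightest implied rank at each (i,j), from the 15 conditions:

  R[1]: 0 0 0 0 0 0 1 1
  R[2]: 0 0 1 1 1 1 2 2
  R[3]: 0 0 1 1 1 1 2 3
  R[4]: 0 1 2 2 2 2 3 4
  R[5]: 0 1 2 3 3 3 4 5
  R[6]: 0 1 2 3 3 4 5 6
  R[7]: 1 2 3 4 4 5 6 7
  R[8]: 1 2 3 4 5 6 7 8

hence w(1..8) = (7, 3, 8, 2, 4, 6, 1, 5).

ℓ(w)=17; the 5 essential cells (i,j,r):

[(1, 6, 0), (3, 2, 0), (3, 6, 1), (6, 1, 0), (6, 5, 3)]


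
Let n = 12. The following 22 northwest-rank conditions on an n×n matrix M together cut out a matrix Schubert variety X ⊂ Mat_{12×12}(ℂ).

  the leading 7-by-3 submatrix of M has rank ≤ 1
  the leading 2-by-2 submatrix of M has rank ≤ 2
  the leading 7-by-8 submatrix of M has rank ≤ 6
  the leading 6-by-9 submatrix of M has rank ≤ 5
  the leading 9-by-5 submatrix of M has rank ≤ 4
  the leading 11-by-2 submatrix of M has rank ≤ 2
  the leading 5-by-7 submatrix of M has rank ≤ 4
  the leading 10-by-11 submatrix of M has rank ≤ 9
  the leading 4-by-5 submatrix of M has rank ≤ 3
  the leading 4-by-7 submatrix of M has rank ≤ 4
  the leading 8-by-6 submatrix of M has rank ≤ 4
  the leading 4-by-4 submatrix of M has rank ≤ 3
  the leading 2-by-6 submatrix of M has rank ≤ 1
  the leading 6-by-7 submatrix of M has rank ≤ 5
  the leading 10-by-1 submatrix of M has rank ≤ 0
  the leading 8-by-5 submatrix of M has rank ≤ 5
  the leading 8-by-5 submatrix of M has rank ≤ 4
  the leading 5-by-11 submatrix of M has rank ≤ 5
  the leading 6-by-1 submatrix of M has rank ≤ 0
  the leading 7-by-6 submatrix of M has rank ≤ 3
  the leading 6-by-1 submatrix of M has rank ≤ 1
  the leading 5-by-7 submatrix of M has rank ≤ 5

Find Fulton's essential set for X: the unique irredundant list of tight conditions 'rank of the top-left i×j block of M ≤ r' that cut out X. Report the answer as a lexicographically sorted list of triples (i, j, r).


Computing R[i][j] = min implied NW-rank bound (n=12, 22 conditions):

  row 1: 0 | 1 | 1 | 1 | 1 | 1 | 1 | 1 | 1 | 1 | 1 | 1
  row 2: 0 | 1 | 1 | 1 | 1 | 1 | 2 | 2 | 2 | 2 | 2 | 2
  row 3: 0 | 1 | 1 | 2 | 2 | 2 | 3 | 3 | 3 | 3 | 3 | 3
  row 4: 0 | 1 | 1 | 2 | 3 | 3 | 4 | 4 | 4 | 4 | 4 | 4
  row 5: 0 | 1 | 1 | 2 | 3 | 3 | 4 | 5 | 5 | 5 | 5 | 5
  row 6: 0 | 1 | 1 | 2 | 3 | 3 | 4 | 5 | 5 | 6 | 6 | 6
  row 7: 0 | 1 | 1 | 2 | 3 | 3 | 4 | 5 | 6 | 7 | 7 | 7
  row 8: 0 | 1 | 2 | 3 | 4 | 4 | 5 | 6 | 7 | 8 | 8 | 8
  row 9: 0 | 1 | 2 | 3 | 4 | 5 | 6 | 7 | 8 | 9 | 9 | 9
  row 10: 0 | 1 | 2 | 3 | 4 | 5 | 6 | 7 | 8 | 9 | 9 | 10
  row 11: 1 | 2 | 3 | 4 | 5 | 6 | 7 | 8 | 9 | 10 | 10 | 11
  row 12: 1 | 2 | 3 | 4 | 5 | 6 | 7 | 8 | 9 | 10 | 11 | 12

reading off 1-entries of Δ²R: w = (2, 7, 4, 5, 8, 10, 9, 3, 6, 12, 1, 11).

|D(w)|=24, |Ess(w)|=6:

[(2, 6, 1), (6, 9, 5), (7, 3, 1), (7, 6, 3), (10, 1, 0), (10, 11, 9)]


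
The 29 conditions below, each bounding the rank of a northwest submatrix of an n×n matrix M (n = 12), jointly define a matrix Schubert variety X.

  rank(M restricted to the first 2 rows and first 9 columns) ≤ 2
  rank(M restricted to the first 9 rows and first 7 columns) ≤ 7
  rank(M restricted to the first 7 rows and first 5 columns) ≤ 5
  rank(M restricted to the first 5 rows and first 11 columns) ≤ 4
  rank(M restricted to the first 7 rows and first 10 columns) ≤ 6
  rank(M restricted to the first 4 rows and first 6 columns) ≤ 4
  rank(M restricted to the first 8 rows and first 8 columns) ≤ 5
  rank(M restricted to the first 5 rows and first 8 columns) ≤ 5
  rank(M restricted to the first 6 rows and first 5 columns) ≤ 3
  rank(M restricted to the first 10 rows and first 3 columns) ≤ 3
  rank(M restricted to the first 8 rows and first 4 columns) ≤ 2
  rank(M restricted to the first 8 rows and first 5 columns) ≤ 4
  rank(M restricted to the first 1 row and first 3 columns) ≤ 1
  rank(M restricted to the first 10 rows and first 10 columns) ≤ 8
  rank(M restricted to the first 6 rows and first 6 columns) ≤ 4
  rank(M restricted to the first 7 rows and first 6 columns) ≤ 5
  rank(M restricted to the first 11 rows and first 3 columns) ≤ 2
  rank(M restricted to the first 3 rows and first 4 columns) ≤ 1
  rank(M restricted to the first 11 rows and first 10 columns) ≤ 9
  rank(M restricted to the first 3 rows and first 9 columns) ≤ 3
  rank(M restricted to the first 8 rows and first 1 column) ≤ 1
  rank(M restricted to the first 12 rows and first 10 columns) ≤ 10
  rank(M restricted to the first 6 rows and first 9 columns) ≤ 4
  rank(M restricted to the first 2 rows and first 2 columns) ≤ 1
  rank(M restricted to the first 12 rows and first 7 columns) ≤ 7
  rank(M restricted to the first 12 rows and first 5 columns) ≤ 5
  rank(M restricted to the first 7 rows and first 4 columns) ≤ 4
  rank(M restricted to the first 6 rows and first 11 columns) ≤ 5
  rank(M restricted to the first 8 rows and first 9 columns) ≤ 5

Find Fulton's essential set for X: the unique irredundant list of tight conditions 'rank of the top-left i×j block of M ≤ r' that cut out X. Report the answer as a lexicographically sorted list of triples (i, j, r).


The tightest implied rank at each (i,j), from the 29 conditions:

  row 1: 1 1 1 1 1 1 1 1 1 1 1 1
  row 2: 1 1 1 1 2 2 2 2 2 2 2 2
  row 3: 1 1 1 1 2 3 3 3 3 3 3 3
  row 4: 1 2 2 2 3 4 4 4 4 4 4 4
  row 5: 1 2 2 2 3 4 4 4 4 4 4 5
  row 6: 1 2 2 2 3 4 4 4 4 5 5 6
  row 7: 1 2 2 2 3 4 5 5 5 6 6 7
  row 8: 1 2 2 2 3 4 5 5 5 6 7 8
  row 9: 1 2 2 3 4 5 6 6 6 7 8 9
  row 10: 1 2 2 3 4 5 6 7 7 8 9 10
  row 11: 1 2 2 3 4 5 6 7 8 9 10 11
  row 12: 1 2 3 4 5 6 7 8 9 10 11 12

reading off 1-entries of Δ²R: w = (1, 5, 6, 2, 12, 10, 7, 11, 4, 8, 9, 3).

Rothe diagram D(w) (27 cells), 6 SE-corners (essential conditions):

[(3, 4, 1), (5, 11, 4), (6, 9, 4), (8, 4, 2), (8, 9, 5), (11, 3, 2)]


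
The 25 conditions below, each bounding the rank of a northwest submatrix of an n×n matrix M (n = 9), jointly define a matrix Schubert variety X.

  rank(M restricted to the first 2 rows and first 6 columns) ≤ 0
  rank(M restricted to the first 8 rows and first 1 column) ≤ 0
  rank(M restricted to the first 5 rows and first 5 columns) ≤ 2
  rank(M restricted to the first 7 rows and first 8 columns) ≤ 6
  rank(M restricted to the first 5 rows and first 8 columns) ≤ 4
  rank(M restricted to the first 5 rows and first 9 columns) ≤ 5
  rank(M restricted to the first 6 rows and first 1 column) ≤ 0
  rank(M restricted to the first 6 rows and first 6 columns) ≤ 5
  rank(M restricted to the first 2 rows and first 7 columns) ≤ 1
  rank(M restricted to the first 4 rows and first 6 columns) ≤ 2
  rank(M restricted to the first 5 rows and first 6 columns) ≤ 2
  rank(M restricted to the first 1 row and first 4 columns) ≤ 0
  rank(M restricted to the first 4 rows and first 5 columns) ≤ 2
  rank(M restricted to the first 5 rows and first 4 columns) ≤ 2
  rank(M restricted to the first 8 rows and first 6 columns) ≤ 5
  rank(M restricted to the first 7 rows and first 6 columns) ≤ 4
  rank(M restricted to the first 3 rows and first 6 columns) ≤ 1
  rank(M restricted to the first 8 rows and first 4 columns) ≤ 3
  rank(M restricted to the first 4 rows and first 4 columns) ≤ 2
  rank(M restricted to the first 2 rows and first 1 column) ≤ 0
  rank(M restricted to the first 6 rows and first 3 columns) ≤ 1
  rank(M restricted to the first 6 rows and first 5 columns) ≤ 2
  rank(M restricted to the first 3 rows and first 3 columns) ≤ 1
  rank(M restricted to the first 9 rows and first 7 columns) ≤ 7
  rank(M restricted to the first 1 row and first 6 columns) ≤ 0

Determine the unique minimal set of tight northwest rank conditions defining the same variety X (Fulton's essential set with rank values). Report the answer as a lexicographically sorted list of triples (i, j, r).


Recovering R(i,j) via the rank-extension bound from the 25 conditions:

  row 1: 0  0  0  0  0  0  1  1  1
  row 2: 0  0  0  0  0  0  1  2  2
  row 3: 0  1  1  1  1  1  2  3  3
  row 4: 0  1  1  2  2  2  3  4  4
  row 5: 0  1  1  2  2  2  3  4  5
  row 6: 0  1  1  2  2  3  4  5  6
  row 7: 0  1  2  3  3  4  5  6  7
  row 8: 0  1  2  3  4  5  6  7  8
  row 9: 1  2  3  4  5  6  7  8  9

the unique w with this rank table is (7, 8, 2, 4, 9, 6, 3, 5, 1).

Rothe diagram D(w) (24 cells), 5 SE-corners (essential conditions):

[(2, 6, 0), (5, 6, 2), (6, 3, 1), (6, 5, 2), (8, 1, 0)]


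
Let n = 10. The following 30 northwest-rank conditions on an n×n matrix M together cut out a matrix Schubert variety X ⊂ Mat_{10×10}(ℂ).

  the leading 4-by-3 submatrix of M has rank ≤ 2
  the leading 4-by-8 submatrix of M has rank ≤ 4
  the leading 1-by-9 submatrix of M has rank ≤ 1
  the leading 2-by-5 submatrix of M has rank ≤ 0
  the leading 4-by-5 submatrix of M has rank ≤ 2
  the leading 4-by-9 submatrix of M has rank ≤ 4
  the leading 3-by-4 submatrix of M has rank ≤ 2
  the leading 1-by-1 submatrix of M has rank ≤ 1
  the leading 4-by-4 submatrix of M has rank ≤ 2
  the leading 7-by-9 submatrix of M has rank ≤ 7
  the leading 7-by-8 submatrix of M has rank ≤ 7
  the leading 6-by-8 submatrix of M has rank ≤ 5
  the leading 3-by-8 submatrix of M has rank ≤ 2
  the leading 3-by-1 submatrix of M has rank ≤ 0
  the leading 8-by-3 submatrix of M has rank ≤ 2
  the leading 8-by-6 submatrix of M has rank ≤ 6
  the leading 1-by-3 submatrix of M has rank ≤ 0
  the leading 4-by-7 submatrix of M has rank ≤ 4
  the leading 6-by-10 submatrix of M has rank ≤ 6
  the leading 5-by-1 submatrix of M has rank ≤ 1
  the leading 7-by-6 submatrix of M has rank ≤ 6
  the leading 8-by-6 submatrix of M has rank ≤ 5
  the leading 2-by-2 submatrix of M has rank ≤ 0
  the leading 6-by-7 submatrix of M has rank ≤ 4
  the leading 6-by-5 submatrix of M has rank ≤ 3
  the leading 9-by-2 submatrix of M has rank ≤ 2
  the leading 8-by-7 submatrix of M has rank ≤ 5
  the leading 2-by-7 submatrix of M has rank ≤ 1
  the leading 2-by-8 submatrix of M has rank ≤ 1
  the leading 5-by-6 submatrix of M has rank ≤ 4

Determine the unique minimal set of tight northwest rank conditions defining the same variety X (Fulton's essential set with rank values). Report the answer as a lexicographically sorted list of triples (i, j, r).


Reconstructing r_w from the 30 given conditions:

  row 1: 0 | 0 | 0 | 0 | 0 | 1 | 1 | 1 | 1 | 1
  row 2: 0 | 0 | 0 | 0 | 0 | 1 | 1 | 1 | 2 | 2
  row 3: 0 | 1 | 1 | 1 | 1 | 2 | 2 | 2 | 3 | 3
  row 4: 1 | 2 | 2 | 2 | 2 | 3 | 3 | 3 | 4 | 4
  row 5: 1 | 2 | 2 | 3 | 3 | 4 | 4 | 4 | 5 | 5
  row 6: 1 | 2 | 2 | 3 | 3 | 4 | 4 | 5 | 6 | 6
  row 7: 1 | 2 | 2 | 3 | 4 | 5 | 5 | 6 | 7 | 7
  row 8: 1 | 2 | 2 | 3 | 4 | 5 | 5 | 6 | 7 | 8
  row 9: 1 | 2 | 3 | 4 | 5 | 6 | 6 | 7 | 8 | 9
  row 10: 1 | 2 | 3 | 4 | 5 | 6 | 7 | 8 | 9 | 10

giving w = (6, 9, 2, 1, 4, 8, 5, 10, 3, 7) via Δ²R.

D(w) has 20 cells with 7 SE-corners; essential set:

[(2, 5, 0), (2, 8, 1), (3, 1, 0), (6, 5, 3), (6, 7, 4), (8, 3, 2), (8, 7, 5)]


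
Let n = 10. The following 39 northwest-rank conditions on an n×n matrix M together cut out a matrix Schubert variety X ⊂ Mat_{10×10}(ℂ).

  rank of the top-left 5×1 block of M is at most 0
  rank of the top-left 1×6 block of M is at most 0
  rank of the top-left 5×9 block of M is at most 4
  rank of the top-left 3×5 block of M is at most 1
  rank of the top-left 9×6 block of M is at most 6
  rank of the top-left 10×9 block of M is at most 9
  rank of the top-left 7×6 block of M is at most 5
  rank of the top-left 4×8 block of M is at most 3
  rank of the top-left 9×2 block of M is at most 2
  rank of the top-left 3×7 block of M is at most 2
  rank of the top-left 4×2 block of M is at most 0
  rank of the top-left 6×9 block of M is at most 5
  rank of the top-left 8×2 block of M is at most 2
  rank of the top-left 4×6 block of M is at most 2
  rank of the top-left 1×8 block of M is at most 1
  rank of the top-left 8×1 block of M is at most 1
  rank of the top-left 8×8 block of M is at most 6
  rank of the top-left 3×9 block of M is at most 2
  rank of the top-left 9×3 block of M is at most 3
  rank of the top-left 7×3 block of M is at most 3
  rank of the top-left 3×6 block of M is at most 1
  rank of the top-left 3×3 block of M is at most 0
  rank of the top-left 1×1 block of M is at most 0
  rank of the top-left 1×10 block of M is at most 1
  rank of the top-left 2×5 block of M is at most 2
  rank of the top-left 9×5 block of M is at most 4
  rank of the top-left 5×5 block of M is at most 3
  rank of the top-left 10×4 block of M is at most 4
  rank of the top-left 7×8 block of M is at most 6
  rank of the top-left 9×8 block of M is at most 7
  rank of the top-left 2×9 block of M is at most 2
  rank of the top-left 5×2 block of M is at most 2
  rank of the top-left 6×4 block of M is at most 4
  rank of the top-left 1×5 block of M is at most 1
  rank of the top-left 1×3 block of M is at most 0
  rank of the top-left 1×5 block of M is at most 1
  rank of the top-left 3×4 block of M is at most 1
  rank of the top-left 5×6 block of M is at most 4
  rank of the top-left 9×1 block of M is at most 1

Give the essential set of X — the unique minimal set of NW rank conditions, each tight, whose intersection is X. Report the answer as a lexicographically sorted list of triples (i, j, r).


The tightest implied rank at each (i,j), from the 39 conditions:

  R[1]: 0  0  0  0  0  0  1  1  1  1
  R[2]: 0  0  0  1  1  1  2  2  2  2
  R[3]: 0  0  0  1  1  1  2  2  2  3
  R[4]: 0  0  1  2  2  2  3  3  3  4
  R[5]: 0  1  2  3  3  3  4  4  4  5
  R[6]: 1  2  3  4  4  4  5  5  5  6
  R[7]: 1  2  3  4  4  5  6  6  6  7
  R[8]: 1  2  3  4  4  5  6  6  7  8
  R[9]: 1  2  3  4  4  5  6  7  8  9
  R[10]: 1  2  3  4  5  6  7  8  9  10

the unique w with this rank table is (7, 4, 10, 3, 2, 1, 6, 9, 8, 5).

Rothe diagram D(w) (23 cells), 8 SE-corners (essential conditions):

[(1, 6, 0), (3, 3, 0), (3, 6, 1), (3, 9, 2), (4, 2, 0), (5, 1, 0), (8, 8, 6), (9, 5, 4)]


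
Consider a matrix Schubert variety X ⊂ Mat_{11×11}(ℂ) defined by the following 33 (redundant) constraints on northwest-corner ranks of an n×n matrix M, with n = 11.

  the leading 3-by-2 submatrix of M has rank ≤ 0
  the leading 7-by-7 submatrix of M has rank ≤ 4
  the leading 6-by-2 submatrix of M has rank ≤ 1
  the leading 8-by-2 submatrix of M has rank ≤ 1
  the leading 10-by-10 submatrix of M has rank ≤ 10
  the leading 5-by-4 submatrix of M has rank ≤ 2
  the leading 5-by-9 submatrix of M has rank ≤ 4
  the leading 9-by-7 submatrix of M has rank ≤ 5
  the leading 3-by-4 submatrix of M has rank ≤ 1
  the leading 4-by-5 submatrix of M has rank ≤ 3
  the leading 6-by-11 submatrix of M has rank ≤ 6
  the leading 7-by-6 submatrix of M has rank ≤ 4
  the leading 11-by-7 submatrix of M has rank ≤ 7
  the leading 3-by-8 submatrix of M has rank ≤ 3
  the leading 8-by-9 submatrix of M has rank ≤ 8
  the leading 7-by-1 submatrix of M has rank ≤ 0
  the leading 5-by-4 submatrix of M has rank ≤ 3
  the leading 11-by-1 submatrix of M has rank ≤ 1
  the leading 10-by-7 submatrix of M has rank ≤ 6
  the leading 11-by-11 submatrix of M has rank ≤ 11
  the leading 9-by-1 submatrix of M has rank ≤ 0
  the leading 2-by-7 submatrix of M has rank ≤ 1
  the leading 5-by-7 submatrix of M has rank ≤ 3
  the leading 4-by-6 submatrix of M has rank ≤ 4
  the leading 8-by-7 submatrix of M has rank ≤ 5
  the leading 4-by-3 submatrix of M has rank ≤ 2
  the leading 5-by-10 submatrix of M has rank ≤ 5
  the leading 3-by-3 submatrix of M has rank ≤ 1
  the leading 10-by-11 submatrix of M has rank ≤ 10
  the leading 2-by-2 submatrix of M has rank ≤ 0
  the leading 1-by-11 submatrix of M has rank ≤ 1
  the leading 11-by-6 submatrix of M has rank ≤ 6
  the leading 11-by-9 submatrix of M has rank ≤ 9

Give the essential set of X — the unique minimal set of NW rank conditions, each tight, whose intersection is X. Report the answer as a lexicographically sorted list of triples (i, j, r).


Recovering R(i,j) via the rank-extension bound from the 33 conditions:

  row 1: 0 | 0 | 1 | 1 | 1 | 1 | 1 | 1 | 1 | 1 | 1
  row 2: 0 | 0 | 1 | 1 | 1 | 1 | 1 | 2 | 2 | 2 | 2
  row 3: 0 | 0 | 1 | 1 | 2 | 2 | 2 | 3 | 3 | 3 | 3
  row 4: 0 | 1 | 2 | 2 | 3 | 3 | 3 | 4 | 4 | 4 | 4
  row 5: 0 | 1 | 2 | 2 | 3 | 3 | 3 | 4 | 4 | 5 | 5
  row 6: 0 | 1 | 2 | 3 | 4 | 4 | 4 | 5 | 5 | 6 | 6
  row 7: 0 | 1 | 2 | 3 | 4 | 4 | 4 | 5 | 6 | 7 | 7
  row 8: 0 | 1 | 2 | 3 | 4 | 5 | 5 | 6 | 7 | 8 | 8
  row 9: 0 | 1 | 2 | 3 | 4 | 5 | 5 | 6 | 7 | 8 | 9
  row 10: 1 | 2 | 3 | 4 | 5 | 6 | 6 | 7 | 8 | 9 | 10
  row 11: 1 | 2 | 3 | 4 | 5 | 6 | 7 | 8 | 9 | 10 | 11

reading off 1-entries of Δ²R: w = (3, 8, 5, 2, 10, 4, 9, 6, 11, 1, 7).

9 SE-corners of the 24-cell Rothe diagram give Ess(w):

[(2, 7, 1), (3, 2, 0), (3, 4, 1), (5, 4, 2), (5, 7, 3), (5, 9, 4), (7, 7, 4), (9, 1, 0), (9, 7, 5)]


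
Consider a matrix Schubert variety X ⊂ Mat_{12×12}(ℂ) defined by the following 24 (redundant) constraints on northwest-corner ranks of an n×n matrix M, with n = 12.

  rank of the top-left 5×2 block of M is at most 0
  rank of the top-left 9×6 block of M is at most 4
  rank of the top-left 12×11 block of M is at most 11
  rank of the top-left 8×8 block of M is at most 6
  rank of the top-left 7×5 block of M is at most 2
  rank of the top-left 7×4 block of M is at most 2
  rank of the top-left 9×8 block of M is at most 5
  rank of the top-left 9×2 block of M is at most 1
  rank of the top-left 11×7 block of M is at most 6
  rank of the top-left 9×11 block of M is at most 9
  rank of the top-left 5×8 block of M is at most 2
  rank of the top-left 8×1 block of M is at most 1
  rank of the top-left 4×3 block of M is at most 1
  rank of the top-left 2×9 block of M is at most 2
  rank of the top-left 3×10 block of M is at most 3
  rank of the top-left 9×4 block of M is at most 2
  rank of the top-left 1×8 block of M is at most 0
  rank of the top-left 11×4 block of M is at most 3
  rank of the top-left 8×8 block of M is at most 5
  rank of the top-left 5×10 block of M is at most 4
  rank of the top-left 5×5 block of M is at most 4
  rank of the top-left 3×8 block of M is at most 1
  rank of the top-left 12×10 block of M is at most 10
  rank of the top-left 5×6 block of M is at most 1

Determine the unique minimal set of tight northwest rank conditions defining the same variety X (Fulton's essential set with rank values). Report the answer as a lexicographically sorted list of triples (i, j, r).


The tightest implied rank at each (i,j), from the 24 conditions:

  row 1: 0, 0, 0, 0, 0, 0, 0, 0, 1, 1, 1, 1
  row 2: 0, 0, 1, 1, 1, 1, 1, 1, 2, 2, 2, 2
  row 3: 0, 0, 1, 1, 1, 1, 1, 1, 2, 3, 3, 3
  row 4: 0, 0, 1, 1, 1, 1, 2, 2, 3, 4, 4, 4
  row 5: 0, 0, 1, 1, 1, 1, 2, 2, 3, 4, 5, 5
  row 6: 1, 1, 2, 2, 2, 2, 3, 3, 4, 5, 6, 6
  row 7: 1, 1, 2, 2, 2, 3, 4, 4, 5, 6, 7, 7
  row 8: 1, 1, 2, 2, 3, 4, 5, 5, 6, 7, 8, 8
  row 9: 1, 1, 2, 2, 3, 4, 5, 5, 6, 7, 8, 9
  row 10: 1, 2, 3, 3, 4, 5, 6, 6, 7, 8, 9, 10
  row 11: 1, 2, 3, 3, 4, 5, 6, 7, 8, 9, 10, 11
  row 12: 1, 2, 3, 4, 5, 6, 7, 8, 9, 10, 11, 12

giving w = (9, 3, 10, 7, 11, 1, 6, 5, 12, 2, 8, 4) via Δ²R.

10 SE-corners of the 37-cell Rothe diagram give Ess(w):

[(1, 8, 0), (3, 8, 1), (5, 2, 0), (5, 6, 1), (5, 8, 2), (7, 5, 2), (9, 2, 1), (9, 4, 2), (9, 8, 5), (11, 4, 3)]
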